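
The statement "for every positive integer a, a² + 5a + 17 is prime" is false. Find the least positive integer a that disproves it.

a = 8

We need the least positive integer a for which a² + 5a + 17 is not prime.
For a = 1, 2, 3, 4, 5, 6, 7 the conclusion holds.
a = 8: a² + 5a + 17 = 121 = 11 × 11, composite.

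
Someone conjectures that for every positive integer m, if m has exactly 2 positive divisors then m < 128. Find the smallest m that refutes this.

Check each positive integer m in order until m has exactly 2 positive divisors but the claim fails.
The first 31 eligible values, up to m = 127, all satisfy the conclusion.
m = 131: τ(131) = 2; 131 ≥ 128.

m = 131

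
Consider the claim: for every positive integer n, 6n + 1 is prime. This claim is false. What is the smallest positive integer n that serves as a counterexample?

n = 4

We need the least positive integer n for which 6n + 1 is not prime.
n = 1: 6n + 1 = 7, prime.
n = 2: 6n + 1 = 13, prime.
n = 3: 6n + 1 = 19, prime.
n = 4: 6n + 1 = 25 = 5 × 5, composite.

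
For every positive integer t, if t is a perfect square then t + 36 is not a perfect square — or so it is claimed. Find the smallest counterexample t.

t = 64

A counterexample is any positive integer t such that t is a perfect square but t + 36 is a perfect square; we check each in order.
t = 1: 1 + 36 = 37, not a perfect square.
t = 4: 4 + 36 = 40, not a perfect square.
t = 9: 9 + 36 = 45, not a perfect square.
t = 16: 16 + 36 = 52, not a perfect square.
t = 25: 25 + 36 = 61, not a perfect square.
t = 36: 36 + 36 = 72, not a perfect square.
t = 49: 49 + 36 = 85, not a perfect square.
t = 64: 64 = 8² and 64 + 36 = 100 = 10².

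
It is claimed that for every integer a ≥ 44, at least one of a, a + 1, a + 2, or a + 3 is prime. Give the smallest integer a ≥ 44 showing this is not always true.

a = 48

A counterexample is any integer a ≥ 44 such that a, a + 1, a + 2, a + 3 are all composite; we check each in order.
The first 4 eligible values, up to a = 47, all satisfy the conclusion.
a = 48: 48 = 2 × 24; 49 = 7 × 7; 50 = 2 × 25; 51 = 3 × 17 — all composite.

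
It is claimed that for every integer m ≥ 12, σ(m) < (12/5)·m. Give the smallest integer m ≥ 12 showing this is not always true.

Check each integer m ≥ 12 in order until the claim fails.
The first 12 eligible values, up to m = 23, all satisfy the conclusion.
m = 24: σ(24) = 60; 60 ≥ 288/5.

m = 24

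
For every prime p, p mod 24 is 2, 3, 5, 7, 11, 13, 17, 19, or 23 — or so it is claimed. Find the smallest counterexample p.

p = 73

Check each prime p in order until the claim fails.
For p = 2, 3, 5, 7, …, 61, 67, 71 the conclusion holds.
p = 73: 73 mod 24 = 1 — not in {2, 3, 5, 7, 11, 13, 17, 19, 23}.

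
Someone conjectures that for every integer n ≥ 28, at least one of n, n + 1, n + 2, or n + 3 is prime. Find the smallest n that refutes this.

n = 32

Check each integer n ≥ 28 in order until n, n + 1, n + 2, n + 3 are all composite.
For n = 28, 29, 30, 31 the conclusion holds.
n = 32: 32 = 2 × 16; 33 = 3 × 11; 34 = 2 × 17; 35 = 5 × 7 — all composite.
Hence n = 32 is a counterexample.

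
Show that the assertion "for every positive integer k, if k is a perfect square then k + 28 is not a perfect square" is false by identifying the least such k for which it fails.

Check each positive integer k in order until k is a perfect square but k + 28 is a perfect square.
k = 1: 1 + 28 = 29, not a perfect square.
k = 4: 4 + 28 = 32, not a perfect square.
k = 9: 9 + 28 = 37, not a perfect square.
k = 16: 16 + 28 = 44, not a perfect square.
k = 25: 25 + 28 = 53, not a perfect square.
k = 36: 36 = 6² and 36 + 28 = 64 = 8².

k = 36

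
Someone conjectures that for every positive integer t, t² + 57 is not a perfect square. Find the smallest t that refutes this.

Check each positive integer t in order until t² + 57 is a perfect square.
For t = 1, 2, 3, 4, 5, 6, 7 the conclusion holds.
t = 8: 8² + 57 = 121 = 11², a perfect square.
So t = 8 is the smallest counterexample.

t = 8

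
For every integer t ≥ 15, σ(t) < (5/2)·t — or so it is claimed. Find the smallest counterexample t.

t = 24

Check each integer t ≥ 15 in order until the claim fails.
For t = 15, 16, 17, 18, 19, 20, 21, 22, 23 the conclusion holds.
t = 24: σ(24) = 60; 60 ≥ 60.
Hence t = 24 is a counterexample.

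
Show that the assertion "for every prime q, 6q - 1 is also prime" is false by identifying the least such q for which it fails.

q = 11

For q = 2, 3, 5, 7 the conclusion holds.
q = 11: 6q - 1 = 65 = 5 × 13, not prime.
Thus q = 11 disproves the claim, and no smaller q works.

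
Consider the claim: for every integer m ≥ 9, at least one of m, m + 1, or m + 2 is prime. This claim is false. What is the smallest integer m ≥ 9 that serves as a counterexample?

A counterexample is any integer m ≥ 9 such that m, m + 1, m + 2 are all composite; we check each in order.
The first 5 eligible values, up to m = 13, all satisfy the conclusion.
m = 14: 14 = 2 × 7; 15 = 3 × 5; 16 = 2 × 8 — all composite.

m = 14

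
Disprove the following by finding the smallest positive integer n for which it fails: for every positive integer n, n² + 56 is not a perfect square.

n = 5

We need the least positive integer n for which n² + 56 is a perfect square.
For n = 1, 2, 3, 4 the conclusion holds.
n = 5: 5² + 56 = 81 = 9², a perfect square.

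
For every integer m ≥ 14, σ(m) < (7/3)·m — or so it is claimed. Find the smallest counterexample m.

m = 24

Check each integer m ≥ 14 in order until the claim fails.
The first 10 eligible values, up to m = 23, all satisfy the conclusion.
m = 24: σ(24) = 60; 60 ≥ 56.
Thus m = 24 disproves the claim, and no smaller m works.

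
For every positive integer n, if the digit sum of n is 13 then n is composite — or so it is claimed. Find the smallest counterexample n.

Check each positive integer n in order until the digit sum of n is 13 but n is prime.
n = 49: digit sum 13; 49 is composite.
n = 58: digit sum 13; 58 is composite.
n = 67: digit sum 13; 67 is prime, not composite.
Hence n = 67 is a counterexample.

n = 67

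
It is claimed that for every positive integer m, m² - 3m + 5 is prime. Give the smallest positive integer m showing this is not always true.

Check each positive integer m in order until m² - 3m + 5 is not prime.
For m = 1, 2, 3 the conclusion holds.
m = 4: m² - 3m + 5 = 9 = 3 × 3, composite.
Hence m = 4 is a counterexample.

m = 4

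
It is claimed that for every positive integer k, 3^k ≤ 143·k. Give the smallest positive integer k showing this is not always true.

k = 7

A counterexample is any positive integer k such that 3^k > 143·k; we check each in order.
k = 1: 3^k = 3 and 143·k = 143, so 3 ≤ 143.
k = 2: 3^k = 9 and 143·k = 286, so 9 ≤ 286.
k = 3: 3^k = 27 and 143·k = 429, so 27 ≤ 429.
k = 4: 3^k = 81 and 143·k = 572, so 81 ≤ 572.
k = 5: 3^k = 243 and 143·k = 715, so 243 ≤ 715.
k = 6: 3^k = 729 and 143·k = 858, so 729 ≤ 858.
k = 7: 3^k = 2187 and 143·k = 1001, so 2187 > 1001.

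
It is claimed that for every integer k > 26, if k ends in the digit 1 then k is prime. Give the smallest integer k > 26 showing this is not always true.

k = 51

A counterexample is any integer k > 26 such that k ends in the digit 1 but k is not prime; we check each in order.
For k = 31, 41 the conclusion holds.
k = 51: 51 ends in 1; 51 = 3 × 17, composite.
So k = 51 is the smallest counterexample.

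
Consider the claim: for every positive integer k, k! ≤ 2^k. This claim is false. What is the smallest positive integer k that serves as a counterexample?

k = 4

Check each positive integer k in order until k! > 2^k.
k = 1: k! = 1 and 2^k = 2, so 1 ≤ 2.
k = 2: k! = 2 and 2^k = 4, so 2 ≤ 4.
k = 3: k! = 6 and 2^k = 8, so 6 ≤ 8.
k = 4: k! = 24 and 2^k = 16, so 24 > 16.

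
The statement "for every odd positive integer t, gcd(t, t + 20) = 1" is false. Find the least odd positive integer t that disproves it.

A counterexample is any odd positive integer t such that gcd(t, t + 20) > 1; we check each in order.
For t = 1, 3 the conclusion holds.
t = 5: gcd(5, 25) = 5.

t = 5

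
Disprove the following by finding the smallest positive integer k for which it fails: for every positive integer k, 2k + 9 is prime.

k = 3

For k = 1, 2 the conclusion holds.
k = 3: 2k + 9 = 15 = 3 × 5, composite.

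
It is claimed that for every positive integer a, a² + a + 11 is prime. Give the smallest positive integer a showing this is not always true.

We need the least positive integer a for which a² + a + 11 is not prime.
For a = 1, 2, 3, 4, 5, 6, 7, 8, 9 the conclusion holds.
a = 10: a² + a + 11 = 121 = 11 × 11, composite.
So a = 10 is the smallest counterexample.

a = 10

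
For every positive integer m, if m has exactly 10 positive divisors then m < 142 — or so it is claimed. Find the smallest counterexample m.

Check each positive integer m in order until m has exactly 10 positive divisors but the claim fails.
m = 48: τ(48) = 10; 48 < 142.
m = 80: τ(80) = 10; 80 < 142.
m = 112: τ(112) = 10; 112 < 142.
m = 162: τ(162) = 10; 162 ≥ 142.

m = 162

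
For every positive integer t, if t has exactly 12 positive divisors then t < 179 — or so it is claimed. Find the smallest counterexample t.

t = 198

We need the least positive integer t for which t has exactly 12 positive divisors but the claim fails.
For t = 60, 72, 84, 90, …, 150, 156, 160 the conclusion holds.
t = 198: τ(198) = 12; 198 ≥ 179.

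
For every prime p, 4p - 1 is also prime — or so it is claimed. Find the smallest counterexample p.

p = 7

A counterexample is any prime p such that 4p - 1 is not prime; we check each in order.
For p = 2, 3, 5 the conclusion holds.
p = 7: 4p - 1 = 27 = 3 × 9, not prime.
Thus p = 7 disproves the claim, and no smaller p works.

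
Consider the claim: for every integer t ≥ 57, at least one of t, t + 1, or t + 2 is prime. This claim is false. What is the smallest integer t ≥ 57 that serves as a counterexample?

t = 62

For t = 57, 58, 59, 60, 61 the conclusion holds.
t = 62: 62 = 2 × 31; 63 = 3 × 21; 64 = 2 × 32 — all composite.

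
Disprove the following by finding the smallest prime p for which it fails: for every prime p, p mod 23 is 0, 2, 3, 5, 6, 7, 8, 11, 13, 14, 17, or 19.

p = 41

The first 12 eligible values, up to p = 37, all satisfy the conclusion.
p = 41: 41 mod 23 = 18 — not in {0, 2, 3, 5, 6, 7, 8, 11, 13, 14, 17, 19}.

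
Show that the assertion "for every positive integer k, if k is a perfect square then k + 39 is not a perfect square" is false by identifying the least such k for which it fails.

A counterexample is any positive integer k such that k is a perfect square but k + 39 is a perfect square; we check each in order.
The first 4 eligible values, up to k = 16, all satisfy the conclusion.
k = 25: 25 = 5² and 25 + 39 = 64 = 8².

k = 25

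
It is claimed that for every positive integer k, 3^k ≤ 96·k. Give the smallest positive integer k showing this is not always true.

k = 6

Check each positive integer k in order until 3^k > 96·k.
The first 5 eligible values, up to k = 5, all satisfy the conclusion.
k = 6: 3^k = 729 and 96·k = 576, so 729 > 576.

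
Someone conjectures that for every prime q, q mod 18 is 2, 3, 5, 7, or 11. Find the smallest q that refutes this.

q = 13

We need the least prime q for which the claim fails.
The first 5 eligible values, up to q = 11, all satisfy the conclusion.
q = 13: 13 mod 18 = 13 — not in {2, 3, 5, 7, 11}.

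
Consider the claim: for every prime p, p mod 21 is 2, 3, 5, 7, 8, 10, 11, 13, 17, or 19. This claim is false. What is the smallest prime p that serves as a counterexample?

A counterexample is any prime p such that the claim fails; we check each in order.
For p = 2, 3, 5, 7, …, 23, 29, 31 the conclusion holds.
p = 37: 37 mod 21 = 16 — not in {2, 3, 5, 7, 8, 10, 11, 13, 17, 19}.

p = 37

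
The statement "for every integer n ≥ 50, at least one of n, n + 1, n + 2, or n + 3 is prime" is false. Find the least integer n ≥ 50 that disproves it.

n = 50: 53 is prime.
n = 51: 53 is prime.
n = 52: 53 is prime.
n = 53: 53 is prime.
n = 54: 54 = 2 × 27; 55 = 5 × 11; 56 = 2 × 28; 57 = 3 × 19 — all composite.

n = 54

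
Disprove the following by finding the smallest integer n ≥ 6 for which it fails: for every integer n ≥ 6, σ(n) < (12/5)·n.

Check each integer n ≥ 6 in order until the claim fails.
The first 18 eligible values, up to n = 23, all satisfy the conclusion.
n = 24: σ(24) = 60; 60 ≥ 288/5.
So n = 24 is the smallest counterexample.

n = 24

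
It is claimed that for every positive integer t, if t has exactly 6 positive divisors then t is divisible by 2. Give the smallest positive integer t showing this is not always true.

t = 45

Check each positive integer t in order until t has exactly 6 positive divisors but t is not divisible by 2.
For t = 12, 18, 20, 28, 32, 44 the conclusion holds.
t = 45: τ(45) = 6; 45 mod 2 = 1.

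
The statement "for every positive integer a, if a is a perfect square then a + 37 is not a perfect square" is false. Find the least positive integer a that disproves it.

For a = 1, 4, 9, 16, …, 225, 256, 289 the conclusion holds.
a = 324: 324 = 18² and 324 + 37 = 361 = 19².
So a = 324 is the smallest counterexample.

a = 324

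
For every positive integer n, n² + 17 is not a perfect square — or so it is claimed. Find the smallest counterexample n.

n = 8

Check each positive integer n in order until n² + 17 is a perfect square.
The first 7 eligible values, up to n = 7, all satisfy the conclusion.
n = 8: 8² + 17 = 81 = 9², a perfect square.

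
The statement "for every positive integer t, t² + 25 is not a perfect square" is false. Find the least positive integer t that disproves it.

Check each positive integer t in order until t² + 25 is a perfect square.
The first 11 eligible values, up to t = 11, all satisfy the conclusion.
t = 12: 12² + 25 = 169 = 13², a perfect square.
Thus t = 12 disproves the claim, and no smaller t works.

t = 12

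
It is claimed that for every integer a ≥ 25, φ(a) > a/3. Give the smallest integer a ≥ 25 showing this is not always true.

For a = 25, 26, 27, 28, 29 the conclusion holds.
a = 30: φ(30) = 8 and 30/3 = 10, so φ(30) ≤ 30/3.

a = 30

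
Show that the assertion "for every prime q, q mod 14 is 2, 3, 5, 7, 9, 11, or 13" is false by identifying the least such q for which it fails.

q = 29

Check each prime q in order until the claim fails.
For q = 2, 3, 5, 7, 11, 13, 17, 19, 23 the conclusion holds.
q = 29: 29 mod 14 = 1 — not in {2, 3, 5, 7, 9, 11, 13}.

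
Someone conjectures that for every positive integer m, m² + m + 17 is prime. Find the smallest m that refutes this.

m = 16

We need the least positive integer m for which m² + m + 17 is not prime.
The first 15 eligible values, up to m = 15, all satisfy the conclusion.
m = 16: m² + m + 17 = 289 = 17 × 17, composite.
So m = 16 is the smallest counterexample.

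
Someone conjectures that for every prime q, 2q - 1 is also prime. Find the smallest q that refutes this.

q = 5

We need the least prime q for which 2q - 1 is not prime.
For q = 2, 3 the conclusion holds.
q = 5: 2q - 1 = 9 = 3 × 3, not prime.
Hence q = 5 is a counterexample.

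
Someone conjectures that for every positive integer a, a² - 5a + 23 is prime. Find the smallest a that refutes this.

a = 19

The first 18 eligible values, up to a = 18, all satisfy the conclusion.
a = 19: a² - 5a + 23 = 289 = 17 × 17, composite.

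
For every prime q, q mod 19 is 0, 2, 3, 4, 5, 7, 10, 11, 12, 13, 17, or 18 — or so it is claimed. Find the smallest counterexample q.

q = 47

A counterexample is any prime q such that the claim fails; we check each in order.
The first 14 eligible values, up to q = 43, all satisfy the conclusion.
q = 47: 47 mod 19 = 9 — not in {0, 2, 3, 4, 5, 7, 10, 11, 12, 13, 17, 18}.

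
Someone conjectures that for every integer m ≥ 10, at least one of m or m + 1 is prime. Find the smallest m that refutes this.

A counterexample is any integer m ≥ 10 such that m, m + 1 are both composite; we check each in order.
m = 10: 11 is prime.
m = 11: 11 is prime.
m = 12: 13 is prime.
m = 13: 13 is prime.
m = 14: 14 = 2 × 7; 15 = 3 × 5 — both composite.
So m = 14 is the smallest counterexample.

m = 14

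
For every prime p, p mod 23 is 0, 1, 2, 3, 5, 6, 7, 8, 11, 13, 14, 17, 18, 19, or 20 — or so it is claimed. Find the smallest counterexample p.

A counterexample is any prime p such that the claim fails; we check each in order.
The first 17 eligible values, up to p = 59, all satisfy the conclusion.
p = 61: 61 mod 23 = 15 — not in {0, 1, 2, 3, 5, 6, 7, 8, 11, 13, 14, 17, 18, 19, 20}.

p = 61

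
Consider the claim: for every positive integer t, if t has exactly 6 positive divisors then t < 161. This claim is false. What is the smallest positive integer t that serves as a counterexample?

t = 164

The first 22 eligible values, up to t = 153, all satisfy the conclusion.
t = 164: τ(164) = 6; 164 ≥ 161.
Hence t = 164 is a counterexample.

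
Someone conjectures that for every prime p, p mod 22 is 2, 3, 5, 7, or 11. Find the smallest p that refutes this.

p = 13

Check each prime p in order until the claim fails.
For p = 2, 3, 5, 7, 11 the conclusion holds.
p = 13: 13 mod 22 = 13 — not in {2, 3, 5, 7, 11}.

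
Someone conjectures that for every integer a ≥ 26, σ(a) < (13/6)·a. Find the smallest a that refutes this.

a = 30

Check each integer a ≥ 26 in order until the claim fails.
For a = 26, 27, 28, 29 the conclusion holds.
a = 30: σ(30) = 72; 72 ≥ 65.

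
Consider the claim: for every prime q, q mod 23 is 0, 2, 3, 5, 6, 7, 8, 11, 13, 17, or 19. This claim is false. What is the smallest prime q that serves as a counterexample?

q = 37

Check each prime q in order until the claim fails.
The first 11 eligible values, up to q = 31, all satisfy the conclusion.
q = 37: 37 mod 23 = 14 — not in {0, 2, 3, 5, 6, 7, 8, 11, 13, 17, 19}.
Thus q = 37 disproves the claim, and no smaller q works.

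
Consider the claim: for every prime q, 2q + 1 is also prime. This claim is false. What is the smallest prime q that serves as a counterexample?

q = 7

We need the least prime q for which 2q + 1 is not prime.
For q = 2, 3, 5 the conclusion holds.
q = 7: 2q + 1 = 15 = 3 × 5, not prime.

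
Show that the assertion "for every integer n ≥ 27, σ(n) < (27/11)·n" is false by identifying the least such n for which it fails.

n = 36

For n = 27, 28, 29, 30, 31, 32, 33, 34, 35 the conclusion holds.
n = 36: σ(36) = 91; 91 ≥ 972/11.
So n = 36 is the smallest counterexample.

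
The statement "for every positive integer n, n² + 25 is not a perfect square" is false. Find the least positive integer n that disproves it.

n = 12

For n = 1, 2, 3, 4, …, 9, 10, 11 the conclusion holds.
n = 12: 12² + 25 = 169 = 13², a perfect square.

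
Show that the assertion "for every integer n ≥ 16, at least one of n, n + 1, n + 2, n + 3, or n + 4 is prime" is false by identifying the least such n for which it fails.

n = 24

We need the least integer n ≥ 16 for which n, n + 1, n + 2, n + 3, n + 4 are all composite.
For n = 16, 17, 18, 19, 20, 21, 22, 23 the conclusion holds.
n = 24: 24 = 2 × 12; 25 = 5 × 5; 26 = 2 × 13; 27 = 3 × 9; 28 = 2 × 14 — all composite.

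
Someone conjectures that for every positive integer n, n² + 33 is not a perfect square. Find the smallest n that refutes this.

For n = 1, 2, 3 the conclusion holds.
n = 4: 4² + 33 = 49 = 7², a perfect square.
Hence n = 4 is a counterexample.

n = 4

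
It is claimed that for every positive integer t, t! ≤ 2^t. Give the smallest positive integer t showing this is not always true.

t = 1: t! = 1 and 2^t = 2, so 1 ≤ 2.
t = 2: t! = 2 and 2^t = 4, so 2 ≤ 4.
t = 3: t! = 6 and 2^t = 8, so 6 ≤ 8.
t = 4: t! = 24 and 2^t = 16, so 24 > 16.

t = 4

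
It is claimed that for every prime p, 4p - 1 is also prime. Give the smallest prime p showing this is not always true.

p = 7

We need the least prime p for which 4p - 1 is not prime.
For p = 2, 3, 5 the conclusion holds.
p = 7: 4p - 1 = 27 = 3 × 9, not prime.
So p = 7 is the smallest counterexample.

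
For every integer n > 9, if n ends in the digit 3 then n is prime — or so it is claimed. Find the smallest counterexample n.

n = 33

A counterexample is any integer n > 9 such that n ends in the digit 3 but n is not prime; we check each in order.
n = 13: 13 ends in 3 and is prime.
n = 23: 23 ends in 3 and is prime.
n = 33: 33 ends in 3; 33 = 3 × 11, composite.
Thus n = 33 disproves the claim, and no smaller n works.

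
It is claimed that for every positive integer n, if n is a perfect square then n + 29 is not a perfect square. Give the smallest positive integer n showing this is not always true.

n = 196

Check each positive integer n in order until n is a perfect square but n + 29 is a perfect square.
For n = 1, 4, 9, 16, …, 121, 144, 169 the conclusion holds.
n = 196: 196 = 14² and 196 + 29 = 225 = 15².
Hence n = 196 is a counterexample.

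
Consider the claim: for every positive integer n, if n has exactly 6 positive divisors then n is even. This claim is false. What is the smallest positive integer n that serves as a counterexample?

Check each positive integer n in order until n has exactly 6 positive divisors but n is odd.
For n = 12, 18, 20, 28, 32, 44 the conclusion holds.
n = 45: divisors of 45: 1, 3, 5, 9, 15, 45; 45 is odd.
So n = 45 is the smallest counterexample.

n = 45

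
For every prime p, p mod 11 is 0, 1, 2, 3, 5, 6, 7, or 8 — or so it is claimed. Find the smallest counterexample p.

Check each prime p in order until the claim fails.
For p = 2, 3, 5, 7, 11, 13, 17, 19, 23, 29 the conclusion holds.
p = 31: 31 mod 11 = 9 — not in {0, 1, 2, 3, 5, 6, 7, 8}.

p = 31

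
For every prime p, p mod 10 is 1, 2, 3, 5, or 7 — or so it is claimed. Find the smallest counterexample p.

p = 19

A counterexample is any prime p such that the claim fails; we check each in order.
p = 2: 2 mod 10 = 2.
p = 3: 3 mod 10 = 3.
p = 5: 5 mod 10 = 5.
p = 7: 7 mod 10 = 7.
p = 11: 11 mod 10 = 1.
p = 13: 13 mod 10 = 3.
p = 17: 17 mod 10 = 7.
p = 19: 19 mod 10 = 9 — not in {1, 2, 3, 5, 7}.
Hence p = 19 is a counterexample.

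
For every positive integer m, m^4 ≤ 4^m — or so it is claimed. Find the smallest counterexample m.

Check each positive integer m in order until m^4 > 4^m.
m = 1: m^4 = 1 and 4^m = 4, so 1 ≤ 4.
m = 2: m^4 = 16 and 4^m = 16, so 16 ≤ 16.
m = 3: m^4 = 81 and 4^m = 64, so 81 > 64.
So m = 3 is the smallest counterexample.

m = 3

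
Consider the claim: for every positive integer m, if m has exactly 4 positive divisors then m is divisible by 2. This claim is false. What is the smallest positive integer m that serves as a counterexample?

We need the least positive integer m for which m has exactly 4 positive divisors but m is not divisible by 2.
For m = 6, 8, 10, 14 the conclusion holds.
m = 15: τ(15) = 4; 15 mod 2 = 1.
Thus m = 15 disproves the claim, and no smaller m works.

m = 15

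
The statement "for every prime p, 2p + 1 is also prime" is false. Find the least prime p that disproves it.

We need the least prime p for which 2p + 1 is not prime.
p = 2: 2p + 1 = 5, prime.
p = 3: 2p + 1 = 7, prime.
p = 5: 2p + 1 = 11, prime.
p = 7: 2p + 1 = 15 = 3 × 5, not prime.
Hence p = 7 is a counterexample.

p = 7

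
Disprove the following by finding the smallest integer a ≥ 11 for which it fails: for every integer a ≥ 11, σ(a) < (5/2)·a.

a = 24

The first 13 eligible values, up to a = 23, all satisfy the conclusion.
a = 24: σ(24) = 60; 60 ≥ 60.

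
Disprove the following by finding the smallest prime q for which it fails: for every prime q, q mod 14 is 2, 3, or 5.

q = 7

For q = 2, 3, 5 the conclusion holds.
q = 7: 7 mod 14 = 7 — not in {2, 3, 5}.
Thus q = 7 disproves the claim, and no smaller q works.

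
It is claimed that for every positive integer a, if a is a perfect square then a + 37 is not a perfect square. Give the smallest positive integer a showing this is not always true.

We need the least positive integer a for which a is a perfect square but a + 37 is a perfect square.
For a = 1, 4, 9, 16, …, 225, 256, 289 the conclusion holds.
a = 324: 324 = 18² and 324 + 37 = 361 = 19².

a = 324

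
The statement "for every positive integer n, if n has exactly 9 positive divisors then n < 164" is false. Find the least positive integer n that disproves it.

A counterexample is any positive integer n such that n has exactly 9 positive divisors but the claim fails; we check each in order.
n = 36: τ(36) = 9; 36 < 164.
n = 100: τ(100) = 9; 100 < 164.
n = 196: τ(196) = 9; 196 ≥ 164.
Thus n = 196 disproves the claim, and no smaller n works.

n = 196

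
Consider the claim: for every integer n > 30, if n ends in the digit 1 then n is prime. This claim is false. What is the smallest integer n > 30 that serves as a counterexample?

A counterexample is any integer n > 30 such that n ends in the digit 1 but n is not prime; we check each in order.
n = 31: 31 ends in 1 and is prime.
n = 41: 41 ends in 1 and is prime.
n = 51: 51 ends in 1; 51 = 3 × 17, composite.
So n = 51 is the smallest counterexample.

n = 51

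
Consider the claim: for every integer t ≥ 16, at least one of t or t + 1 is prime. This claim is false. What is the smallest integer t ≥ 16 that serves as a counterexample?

Check each integer t ≥ 16 in order until t, t + 1 are both composite.
The first 4 eligible values, up to t = 19, all satisfy the conclusion.
t = 20: 20 = 2 × 10; 21 = 3 × 7 — both composite.

t = 20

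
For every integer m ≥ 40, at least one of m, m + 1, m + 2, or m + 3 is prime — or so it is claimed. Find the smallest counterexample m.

m = 48

Check each integer m ≥ 40 in order until m, m + 1, m + 2, m + 3 are all composite.
For m = 40, 41, 42, 43, 44, 45, 46, 47 the conclusion holds.
m = 48: 48 = 2 × 24; 49 = 7 × 7; 50 = 2 × 25; 51 = 3 × 17 — all composite.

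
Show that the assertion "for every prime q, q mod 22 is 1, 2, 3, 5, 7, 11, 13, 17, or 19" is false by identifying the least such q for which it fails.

We need the least prime q for which the claim fails.
For q = 2, 3, 5, 7, 11, 13, 17, 19, 23, 29 the conclusion holds.
q = 31: 31 mod 22 = 9 — not in {1, 2, 3, 5, 7, 11, 13, 17, 19}.
Thus q = 31 disproves the claim, and no smaller q works.

q = 31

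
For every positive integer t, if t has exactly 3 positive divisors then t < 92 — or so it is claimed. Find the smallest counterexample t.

The first 4 eligible values, up to t = 49, all satisfy the conclusion.
t = 121: τ(121) = 3; 121 ≥ 92.

t = 121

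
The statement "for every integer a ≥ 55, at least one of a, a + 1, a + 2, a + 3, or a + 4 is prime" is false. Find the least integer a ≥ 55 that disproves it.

A counterexample is any integer a ≥ 55 such that a, a + 1, a + 2, a + 3, a + 4 are all composite; we check each in order.
The first 7 eligible values, up to a = 61, all satisfy the conclusion.
a = 62: 62 = 2 × 31; 63 = 3 × 21; 64 = 2 × 32; 65 = 5 × 13; 66 = 2 × 33 — all composite.

a = 62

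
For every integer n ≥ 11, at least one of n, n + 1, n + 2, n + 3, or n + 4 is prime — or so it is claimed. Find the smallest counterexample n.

The first 13 eligible values, up to n = 23, all satisfy the conclusion.
n = 24: 24 = 2 × 12; 25 = 5 × 5; 26 = 2 × 13; 27 = 3 × 9; 28 = 2 × 14 — all composite.

n = 24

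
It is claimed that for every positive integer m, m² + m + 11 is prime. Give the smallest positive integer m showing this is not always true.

m = 10

For m = 1, 2, 3, 4, 5, 6, 7, 8, 9 the conclusion holds.
m = 10: m² + m + 11 = 121 = 11 × 11, composite.
Thus m = 10 disproves the claim, and no smaller m works.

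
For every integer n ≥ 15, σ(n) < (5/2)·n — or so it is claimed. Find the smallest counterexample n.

Check each integer n ≥ 15 in order until the claim fails.
The first 9 eligible values, up to n = 23, all satisfy the conclusion.
n = 24: σ(24) = 60; 60 ≥ 60.

n = 24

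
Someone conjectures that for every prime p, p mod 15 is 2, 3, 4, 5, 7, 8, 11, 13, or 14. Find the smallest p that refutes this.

For p = 2, 3, 5, 7, 11, 13, 17, 19, 23, 29 the conclusion holds.
p = 31: 31 mod 15 = 1 — not in {2, 3, 4, 5, 7, 8, 11, 13, 14}.
Hence p = 31 is a counterexample.

p = 31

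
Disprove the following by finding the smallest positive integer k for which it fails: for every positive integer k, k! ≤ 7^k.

k = 17

We need the least positive integer k for which k! > 7^k.
For k = 1, 2, 3, 4, …, 14, 15, 16 the conclusion holds.
k = 17: k! = 355687428096000 and 7^k = 232630513987207, so 355687428096000 > 232630513987207.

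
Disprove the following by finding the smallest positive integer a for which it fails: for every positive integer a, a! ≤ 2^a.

a = 4

We need the least positive integer a for which a! > 2^a.
For a = 1, 2, 3 the conclusion holds.
a = 4: a! = 24 and 2^a = 16, so 24 > 16.
Hence a = 4 is a counterexample.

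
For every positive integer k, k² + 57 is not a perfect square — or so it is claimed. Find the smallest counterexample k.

k = 8

We need the least positive integer k for which k² + 57 is a perfect square.
For k = 1, 2, 3, 4, 5, 6, 7 the conclusion holds.
k = 8: 8² + 57 = 121 = 11², a perfect square.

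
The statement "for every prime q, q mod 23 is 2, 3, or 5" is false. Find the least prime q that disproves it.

For q = 2, 3, 5 the conclusion holds.
q = 7: 7 mod 23 = 7 — not in {2, 3, 5}.

q = 7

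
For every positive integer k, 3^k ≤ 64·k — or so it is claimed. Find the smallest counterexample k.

k = 1: 3^k = 3 and 64·k = 64, so 3 ≤ 64.
k = 2: 3^k = 9 and 64·k = 128, so 9 ≤ 128.
k = 3: 3^k = 27 and 64·k = 192, so 27 ≤ 192.
k = 4: 3^k = 81 and 64·k = 256, so 81 ≤ 256.
k = 5: 3^k = 243 and 64·k = 320, so 243 ≤ 320.
k = 6: 3^k = 729 and 64·k = 384, so 729 > 384.

k = 6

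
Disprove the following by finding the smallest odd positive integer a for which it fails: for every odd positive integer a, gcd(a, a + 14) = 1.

a = 7

A counterexample is any odd positive integer a such that gcd(a, a + 14) > 1; we check each in order.
For a = 1, 3, 5 the conclusion holds.
a = 7: gcd(7, 21) = 7.
So a = 7 is the smallest counterexample.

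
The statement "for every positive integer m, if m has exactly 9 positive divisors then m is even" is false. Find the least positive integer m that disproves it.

For m = 36, 100, 196 the conclusion holds.
m = 225: divisors of 225: 9 divisors; 225 is odd.

m = 225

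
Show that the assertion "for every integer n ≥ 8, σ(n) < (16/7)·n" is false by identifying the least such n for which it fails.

A counterexample is any integer n ≥ 8 such that the claim fails; we check each in order.
For n = 8, 9, 10, 11 the conclusion holds.
n = 12: σ(12) = 28; 28 ≥ 192/7.
So n = 12 is the smallest counterexample.

n = 12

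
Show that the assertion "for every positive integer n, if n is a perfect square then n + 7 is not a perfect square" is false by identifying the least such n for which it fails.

For n = 1, 4 the conclusion holds.
n = 9: 9 = 3² and 9 + 7 = 16 = 4².

n = 9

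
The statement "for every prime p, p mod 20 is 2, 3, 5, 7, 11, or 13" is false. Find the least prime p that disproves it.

p = 17

p = 2: 2 mod 20 = 2.
p = 3: 3 mod 20 = 3.
p = 5: 5 mod 20 = 5.
p = 7: 7 mod 20 = 7.
p = 11: 11 mod 20 = 11.
p = 13: 13 mod 20 = 13.
p = 17: 17 mod 20 = 17 — not in {2, 3, 5, 7, 11, 13}.
Hence p = 17 is a counterexample.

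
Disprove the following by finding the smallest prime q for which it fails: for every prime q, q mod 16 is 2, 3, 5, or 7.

The first 4 eligible values, up to q = 7, all satisfy the conclusion.
q = 11: 11 mod 16 = 11 — not in {2, 3, 5, 7}.
So q = 11 is the smallest counterexample.

q = 11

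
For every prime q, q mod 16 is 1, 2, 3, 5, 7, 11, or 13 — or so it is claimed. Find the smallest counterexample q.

q = 31

Check each prime q in order until the claim fails.
The first 10 eligible values, up to q = 29, all satisfy the conclusion.
q = 31: 31 mod 16 = 15 — not in {1, 2, 3, 5, 7, 11, 13}.
Thus q = 31 disproves the claim, and no smaller q works.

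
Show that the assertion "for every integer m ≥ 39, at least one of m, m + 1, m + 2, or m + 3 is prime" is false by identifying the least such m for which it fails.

m = 48

Check each integer m ≥ 39 in order until m, m + 1, m + 2, m + 3 are all composite.
For m = 39, 40, 41, 42, 43, 44, 45, 46, 47 the conclusion holds.
m = 48: 48 = 2 × 24; 49 = 7 × 7; 50 = 2 × 25; 51 = 3 × 17 — all composite.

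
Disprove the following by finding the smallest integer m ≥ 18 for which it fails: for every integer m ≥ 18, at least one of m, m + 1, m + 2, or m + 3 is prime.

Check each integer m ≥ 18 in order until m, m + 1, m + 2, m + 3 are all composite.
m = 18: 19 is prime.
m = 19: 19 is prime.
m = 20: 23 is prime.
m = 21: 23 is prime.
m = 22: 23 is prime.
m = 23: 23 is prime.
m = 24: 24 = 2 × 12; 25 = 5 × 5; 26 = 2 × 13; 27 = 3 × 9 — all composite.
Thus m = 24 disproves the claim, and no smaller m works.

m = 24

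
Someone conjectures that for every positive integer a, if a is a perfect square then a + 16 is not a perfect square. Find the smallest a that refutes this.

a = 9

A counterexample is any positive integer a such that a is a perfect square but a + 16 is a perfect square; we check each in order.
a = 1: 1 + 16 = 17, not a perfect square.
a = 4: 4 + 16 = 20, not a perfect square.
a = 9: 9 = 3² and 9 + 16 = 25 = 5².
Thus a = 9 disproves the claim, and no smaller a works.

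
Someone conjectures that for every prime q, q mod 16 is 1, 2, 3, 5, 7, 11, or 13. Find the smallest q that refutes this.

A counterexample is any prime q such that the claim fails; we check each in order.
For q = 2, 3, 5, 7, 11, 13, 17, 19, 23, 29 the conclusion holds.
q = 31: 31 mod 16 = 15 — not in {1, 2, 3, 5, 7, 11, 13}.
Thus q = 31 disproves the claim, and no smaller q works.

q = 31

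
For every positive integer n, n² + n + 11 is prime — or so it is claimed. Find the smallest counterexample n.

We need the least positive integer n for which n² + n + 11 is not prime.
For n = 1, 2, 3, 4, 5, 6, 7, 8, 9 the conclusion holds.
n = 10: n² + n + 11 = 121 = 11 × 11, composite.

n = 10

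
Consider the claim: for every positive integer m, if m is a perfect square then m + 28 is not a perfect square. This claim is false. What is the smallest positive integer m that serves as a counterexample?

A counterexample is any positive integer m such that m is a perfect square but m + 28 is a perfect square; we check each in order.
m = 1: 1 + 28 = 29, not a perfect square.
m = 4: 4 + 28 = 32, not a perfect square.
m = 9: 9 + 28 = 37, not a perfect square.
m = 16: 16 + 28 = 44, not a perfect square.
m = 25: 25 + 28 = 53, not a perfect square.
m = 36: 36 = 6² and 36 + 28 = 64 = 8².
So m = 36 is the smallest counterexample.

m = 36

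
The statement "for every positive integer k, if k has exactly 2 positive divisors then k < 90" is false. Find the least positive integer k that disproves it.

We need the least positive integer k for which k has exactly 2 positive divisors but the claim fails.
For k = 2, 3, 5, 7, …, 79, 83, 89 the conclusion holds.
k = 97: τ(97) = 2; 97 ≥ 90.
So k = 97 is the smallest counterexample.

k = 97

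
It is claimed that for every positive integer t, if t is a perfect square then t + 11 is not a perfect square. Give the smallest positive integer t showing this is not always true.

t = 1: 1 + 11 = 12, not a perfect square.
t = 4: 4 + 11 = 15, not a perfect square.
t = 9: 9 + 11 = 20, not a perfect square.
t = 16: 16 + 11 = 27, not a perfect square.
t = 25: 25 = 5² and 25 + 11 = 36 = 6².

t = 25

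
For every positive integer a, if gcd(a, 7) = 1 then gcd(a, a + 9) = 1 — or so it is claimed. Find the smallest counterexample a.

We need the least positive integer a for which gcd(a, 7) = 1 but gcd(a, a + 9) > 1.
a = 1: gcd(1, 10) = 1.
a = 2: gcd(2, 11) = 1.
a = 3: gcd(3, 12) = 3.
Thus a = 3 disproves the claim, and no smaller a works.

a = 3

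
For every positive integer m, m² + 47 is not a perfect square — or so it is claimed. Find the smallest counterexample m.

m = 23

Check each positive integer m in order until m² + 47 is a perfect square.
The first 22 eligible values, up to m = 22, all satisfy the conclusion.
m = 23: 23² + 47 = 576 = 24², a perfect square.
Hence m = 23 is a counterexample.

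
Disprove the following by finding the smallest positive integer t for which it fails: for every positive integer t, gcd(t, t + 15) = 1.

t = 3

Check each positive integer t in order until gcd(t, t + 15) > 1.
t = 1: gcd(1, 16) = 1.
t = 2: gcd(2, 17) = 1.
t = 3: gcd(3, 18) = 3.
So t = 3 is the smallest counterexample.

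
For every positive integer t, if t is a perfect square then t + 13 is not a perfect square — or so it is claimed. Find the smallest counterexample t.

We need the least positive integer t for which t is a perfect square but t + 13 is a perfect square.
t = 1: 1 + 13 = 14, not a perfect square.
t = 4: 4 + 13 = 17, not a perfect square.
t = 9: 9 + 13 = 22, not a perfect square.
t = 16: 16 + 13 = 29, not a perfect square.
t = 25: 25 + 13 = 38, not a perfect square.
t = 36: 36 = 6² and 36 + 13 = 49 = 7².
So t = 36 is the smallest counterexample.

t = 36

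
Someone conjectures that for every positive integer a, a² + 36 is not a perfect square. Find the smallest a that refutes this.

a = 8

Check each positive integer a in order until a² + 36 is a perfect square.
The first 7 eligible values, up to a = 7, all satisfy the conclusion.
a = 8: 8² + 36 = 100 = 10², a perfect square.
Hence a = 8 is a counterexample.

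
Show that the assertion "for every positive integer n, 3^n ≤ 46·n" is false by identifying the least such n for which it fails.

n = 1: 3^n = 3 and 46·n = 46, so 3 ≤ 46.
n = 2: 3^n = 9 and 46·n = 92, so 9 ≤ 92.
n = 3: 3^n = 27 and 46·n = 138, so 27 ≤ 138.
n = 4: 3^n = 81 and 46·n = 184, so 81 ≤ 184.
n = 5: 3^n = 243 and 46·n = 230, so 243 > 230.
Hence n = 5 is a counterexample.

n = 5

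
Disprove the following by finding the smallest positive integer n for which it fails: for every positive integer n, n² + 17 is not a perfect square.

n = 8

The first 7 eligible values, up to n = 7, all satisfy the conclusion.
n = 8: 8² + 17 = 81 = 9², a perfect square.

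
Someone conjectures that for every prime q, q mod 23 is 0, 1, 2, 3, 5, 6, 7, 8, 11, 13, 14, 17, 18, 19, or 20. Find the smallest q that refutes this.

q = 61

A counterexample is any prime q such that the claim fails; we check each in order.
For q = 2, 3, 5, 7, …, 47, 53, 59 the conclusion holds.
q = 61: 61 mod 23 = 15 — not in {0, 1, 2, 3, 5, 6, 7, 8, 11, 13, 14, 17, 18, 19, 20}.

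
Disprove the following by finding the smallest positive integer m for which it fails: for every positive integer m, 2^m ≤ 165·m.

For m = 1, 2, 3, 4, 5, 6, 7, 8, 9, 10 the conclusion holds.
m = 11: 2^m = 2048 and 165·m = 1815, so 2048 > 1815.
Thus m = 11 disproves the claim, and no smaller m works.

m = 11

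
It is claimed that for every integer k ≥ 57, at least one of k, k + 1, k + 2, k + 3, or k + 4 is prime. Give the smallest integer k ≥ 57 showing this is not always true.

k = 57: 59 is prime.
k = 58: 59 is prime.
k = 59: 59 is prime.
k = 60: 61 is prime.
k = 61: 61 is prime.
k = 62: 62 = 2 × 31; 63 = 3 × 21; 64 = 2 × 32; 65 = 5 × 13; 66 = 2 × 33 — all composite.
Thus k = 62 disproves the claim, and no smaller k works.

k = 62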